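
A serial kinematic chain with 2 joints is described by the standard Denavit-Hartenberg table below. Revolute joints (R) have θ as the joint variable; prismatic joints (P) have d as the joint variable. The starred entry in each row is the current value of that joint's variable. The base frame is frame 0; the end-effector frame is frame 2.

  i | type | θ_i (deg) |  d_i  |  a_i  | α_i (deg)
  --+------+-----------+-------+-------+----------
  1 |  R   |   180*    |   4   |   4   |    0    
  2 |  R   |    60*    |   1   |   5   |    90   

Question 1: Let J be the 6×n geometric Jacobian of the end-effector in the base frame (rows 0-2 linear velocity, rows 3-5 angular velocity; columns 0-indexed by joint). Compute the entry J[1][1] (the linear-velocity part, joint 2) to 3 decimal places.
axis z_1 = (0.0000,0.0000,1.0000); lever o_n−o_1 = (-2.5000,-4.3301,1.0000)
cross product → J_v[:, 1] = (4.3301,-2.5000,0.0000)
J_ω[:, 1] = z_1
entry J[1][1] = -2.5000

-2.500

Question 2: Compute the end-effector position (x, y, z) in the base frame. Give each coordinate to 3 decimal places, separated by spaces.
-6.500 -4.330 5.000

after link 1: o_1 = (-4.0000, 0.0000, 4.0000)
after link 2: o_2 = (-6.5000, -4.3301, 5.0000)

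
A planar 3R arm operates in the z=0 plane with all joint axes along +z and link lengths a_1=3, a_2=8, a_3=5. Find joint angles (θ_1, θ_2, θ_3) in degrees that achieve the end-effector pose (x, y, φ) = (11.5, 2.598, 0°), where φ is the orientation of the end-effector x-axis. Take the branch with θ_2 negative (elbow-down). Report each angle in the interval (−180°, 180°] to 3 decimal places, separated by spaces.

wrist centre = target − a_3·(cos φ, sin φ) = (6.5000, 2.5980)
cos θ_2 = (48.9996−3²−8²)/(2·3·8) = -0.5000; θ_2 = -120.0005° (elbow-down)
β = atan2(2.5980,6.5000) = 21.7862°; ψ = atan2(-6.9282,-1.0001) = -98.2138°
θ_1 = β − ψ = 120.0000°
θ_3 = φ − θ_1 − θ_2 = 0.0005° (wrapped to (-180°,180°])

120.000 -120.001 0.001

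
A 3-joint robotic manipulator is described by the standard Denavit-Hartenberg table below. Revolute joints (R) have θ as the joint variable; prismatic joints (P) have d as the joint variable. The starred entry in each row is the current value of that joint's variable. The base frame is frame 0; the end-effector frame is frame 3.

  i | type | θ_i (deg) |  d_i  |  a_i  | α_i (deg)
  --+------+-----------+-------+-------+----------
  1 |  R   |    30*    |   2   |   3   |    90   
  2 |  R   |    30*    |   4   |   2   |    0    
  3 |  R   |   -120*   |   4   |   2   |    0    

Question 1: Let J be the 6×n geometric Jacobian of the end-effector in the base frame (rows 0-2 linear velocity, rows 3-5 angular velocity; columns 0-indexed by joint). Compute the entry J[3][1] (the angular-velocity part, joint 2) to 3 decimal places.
0.500

axis z_1 = (0.5000,-0.8660,0.0000); lever o_n−o_1 = (5.5000,-6.0622,-1.0000)
cross product → J_v[:, 1] = (0.8660,0.5000,1.7321)
J_ω[:, 1] = z_1
entry J[3][1] = 0.5000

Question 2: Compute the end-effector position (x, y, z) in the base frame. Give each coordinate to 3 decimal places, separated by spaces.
8.098 -4.562 1.000

after link 1: o_1 = (2.5981, 1.5000, 2.0000)
after link 2: o_2 = (6.0981, -1.0981, 3.0000)
after link 3: o_3 = (8.0981, -4.5622, 1.0000)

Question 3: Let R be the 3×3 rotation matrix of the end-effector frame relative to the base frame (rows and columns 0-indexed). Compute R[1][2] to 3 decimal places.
-0.866

End-effector z-axis (col 2 of R) = (0.5000,-0.8660,0.0000)
R[1][2] = -0.8660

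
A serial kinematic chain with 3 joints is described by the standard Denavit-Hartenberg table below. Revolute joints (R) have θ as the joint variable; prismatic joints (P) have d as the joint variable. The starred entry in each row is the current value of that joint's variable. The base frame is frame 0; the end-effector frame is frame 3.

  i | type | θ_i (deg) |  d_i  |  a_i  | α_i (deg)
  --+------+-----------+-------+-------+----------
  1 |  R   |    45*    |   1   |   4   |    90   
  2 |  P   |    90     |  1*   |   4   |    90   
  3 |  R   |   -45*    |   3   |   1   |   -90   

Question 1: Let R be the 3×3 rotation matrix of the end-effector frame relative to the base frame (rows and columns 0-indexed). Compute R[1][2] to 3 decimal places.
End-effector z-axis (col 2 of R) = (0.5000,-0.5000,0.7071)
R[1][2] = -0.5000

-0.500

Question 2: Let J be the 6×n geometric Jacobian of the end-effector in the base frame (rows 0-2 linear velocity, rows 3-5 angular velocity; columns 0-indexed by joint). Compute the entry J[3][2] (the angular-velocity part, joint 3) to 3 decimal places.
0.707

axis z_2 = (0.7071,0.7071,-0.0000); lever o_n−o_2 = (1.6213,2.6213,0.7071)
cross product → J_v[:, 2] = (0.5000,-0.5000,0.7071)
J_ω[:, 2] = z_2
entry J[3][2] = 0.7071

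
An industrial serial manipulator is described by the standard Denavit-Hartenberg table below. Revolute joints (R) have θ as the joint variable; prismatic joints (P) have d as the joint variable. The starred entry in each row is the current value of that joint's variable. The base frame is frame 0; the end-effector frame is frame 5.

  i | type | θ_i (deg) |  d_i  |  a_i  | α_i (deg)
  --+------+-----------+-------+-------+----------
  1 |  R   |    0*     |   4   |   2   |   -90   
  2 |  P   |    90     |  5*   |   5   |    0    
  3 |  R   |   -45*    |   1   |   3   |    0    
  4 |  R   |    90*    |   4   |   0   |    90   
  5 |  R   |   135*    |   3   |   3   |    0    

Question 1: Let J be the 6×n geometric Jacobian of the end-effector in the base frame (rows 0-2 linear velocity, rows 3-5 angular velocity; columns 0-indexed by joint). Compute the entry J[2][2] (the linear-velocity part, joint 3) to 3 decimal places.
-5.743

axis z_2 = (0.0000,1.0000,0.0000); lever o_n−o_2 = (5.7426,7.1213,-2.7426)
cross product → J_v[:, 2] = (-2.7426,0.0000,-5.7426)
J_ω[:, 2] = z_2
entry J[2][2] = -5.7426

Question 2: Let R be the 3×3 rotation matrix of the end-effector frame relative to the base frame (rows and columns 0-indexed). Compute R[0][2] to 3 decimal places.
End-effector z-axis (col 2 of R) = (0.7071,0.0000,-0.7071)
R[0][2] = 0.7071

0.707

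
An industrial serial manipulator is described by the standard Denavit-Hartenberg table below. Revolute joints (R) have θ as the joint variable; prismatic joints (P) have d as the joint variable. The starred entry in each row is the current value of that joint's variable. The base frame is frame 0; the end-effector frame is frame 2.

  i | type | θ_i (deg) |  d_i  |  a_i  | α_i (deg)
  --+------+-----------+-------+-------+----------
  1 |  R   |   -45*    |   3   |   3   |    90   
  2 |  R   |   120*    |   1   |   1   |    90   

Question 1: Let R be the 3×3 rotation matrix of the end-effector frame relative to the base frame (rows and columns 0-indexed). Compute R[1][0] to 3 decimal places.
0.354

End-effector x-axis (col 0 of R) = (-0.3536,0.3536,0.8660)
R[1][0] = 0.3536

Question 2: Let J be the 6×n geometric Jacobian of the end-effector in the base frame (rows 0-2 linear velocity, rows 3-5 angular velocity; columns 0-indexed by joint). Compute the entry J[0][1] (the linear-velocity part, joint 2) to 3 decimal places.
axis z_1 = (-0.7071,-0.7071,0.0000); lever o_n−o_1 = (-1.0607,-0.3536,0.8660)
cross product → J_v[:, 1] = (-0.6124,0.6124,-0.5000)
J_ω[:, 1] = z_1
entry J[0][1] = -0.6124

-0.612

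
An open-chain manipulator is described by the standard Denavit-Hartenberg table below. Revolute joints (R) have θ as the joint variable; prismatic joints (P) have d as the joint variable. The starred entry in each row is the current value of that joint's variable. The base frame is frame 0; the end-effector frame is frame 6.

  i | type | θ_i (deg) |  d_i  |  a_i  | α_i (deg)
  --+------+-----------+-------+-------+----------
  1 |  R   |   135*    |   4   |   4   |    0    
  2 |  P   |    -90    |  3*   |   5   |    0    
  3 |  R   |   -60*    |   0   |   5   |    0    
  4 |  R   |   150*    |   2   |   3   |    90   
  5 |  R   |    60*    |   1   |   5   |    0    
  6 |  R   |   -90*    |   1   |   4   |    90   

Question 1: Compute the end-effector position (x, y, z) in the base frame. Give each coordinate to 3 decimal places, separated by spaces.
0.612 12.823 11.330

after link 1: o_1 = (-2.8284, 2.8284, 4.0000)
after link 2: o_2 = (0.7071, 6.3640, 7.0000)
after link 3: o_3 = (5.5367, 5.0699, 7.0000)
after link 4: o_4 = (3.4154, 7.1912, 9.0000)
after link 5: o_5 = (2.3548, 9.6661, 13.3301)
after link 6: o_6 = (0.6124, 12.8227, 11.3301)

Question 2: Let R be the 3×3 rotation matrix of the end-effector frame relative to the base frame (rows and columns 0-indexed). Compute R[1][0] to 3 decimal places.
0.612

End-effector x-axis (col 0 of R) = (-0.6124,0.6124,-0.5000)
R[1][0] = 0.6124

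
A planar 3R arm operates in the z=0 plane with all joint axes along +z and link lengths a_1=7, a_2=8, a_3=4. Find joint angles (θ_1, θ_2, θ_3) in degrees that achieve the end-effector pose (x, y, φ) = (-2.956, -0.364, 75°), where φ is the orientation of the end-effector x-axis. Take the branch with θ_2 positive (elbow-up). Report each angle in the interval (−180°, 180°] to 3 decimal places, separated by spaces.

150.004 135.000 149.995

wrist centre = target − a_3·(cos φ, sin φ) = (-3.9913, -4.2277)
cos θ_2 = (33.8038−7²−8²)/(2·7·8) = -0.7071; θ_2 = 135.0002° (elbow-up)
β = atan2(-4.2277,-3.9913) = -133.3523°; ψ = atan2(5.6568,1.3431) = 76.6434°
θ_1 = β − ψ = -209.9956°
θ_3 = φ − θ_1 − θ_2 = 149.9954° (wrapped to (-180°,180°])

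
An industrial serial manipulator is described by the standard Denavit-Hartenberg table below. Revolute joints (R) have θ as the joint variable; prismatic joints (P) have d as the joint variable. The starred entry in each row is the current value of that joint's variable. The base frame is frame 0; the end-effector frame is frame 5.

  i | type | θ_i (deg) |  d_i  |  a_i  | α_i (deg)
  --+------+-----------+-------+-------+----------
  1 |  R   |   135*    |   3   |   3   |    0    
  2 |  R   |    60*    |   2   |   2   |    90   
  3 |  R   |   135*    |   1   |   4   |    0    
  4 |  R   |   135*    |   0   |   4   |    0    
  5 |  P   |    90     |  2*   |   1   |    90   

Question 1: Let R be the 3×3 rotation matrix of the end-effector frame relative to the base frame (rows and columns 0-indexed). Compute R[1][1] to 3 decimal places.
0.966

End-effector y-axis (col 1 of R) = (-0.2588,0.9659,0.0000)
R[1][1] = 0.9659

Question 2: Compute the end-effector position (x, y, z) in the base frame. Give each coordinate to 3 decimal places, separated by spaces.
-3.064 4.975 3.828

after link 1: o_1 = (-2.1213, 2.1213, 3.0000)
after link 2: o_2 = (-4.0532, 1.6037, 5.0000)
after link 3: o_3 = (-1.5799, 3.3017, 7.8284)
after link 4: o_4 = (-1.5799, 3.3017, 3.8284)
after link 5: o_5 = (-3.0635, 4.9747, 3.8284)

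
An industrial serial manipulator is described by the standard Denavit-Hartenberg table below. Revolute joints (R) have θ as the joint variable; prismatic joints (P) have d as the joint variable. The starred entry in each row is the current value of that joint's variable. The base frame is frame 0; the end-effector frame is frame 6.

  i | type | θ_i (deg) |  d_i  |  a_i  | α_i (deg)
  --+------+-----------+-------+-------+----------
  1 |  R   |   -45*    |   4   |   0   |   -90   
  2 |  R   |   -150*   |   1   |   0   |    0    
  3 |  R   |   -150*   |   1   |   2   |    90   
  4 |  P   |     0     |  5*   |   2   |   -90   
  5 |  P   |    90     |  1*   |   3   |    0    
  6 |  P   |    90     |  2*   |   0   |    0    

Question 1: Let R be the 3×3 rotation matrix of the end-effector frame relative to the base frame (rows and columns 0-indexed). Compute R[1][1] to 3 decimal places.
-0.612

End-effector y-axis (col 1 of R) = (0.6124,-0.6124,0.5000)
R[1][1] = -0.6124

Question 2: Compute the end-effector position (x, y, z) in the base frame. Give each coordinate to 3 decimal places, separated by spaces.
after link 1: o_1 = (0.0000, 0.0000, 4.0000)
after link 2: o_2 = (0.7071, 0.7071, 4.0000)
after link 3: o_3 = (2.1213, 0.7071, 2.2679)
after link 4: o_4 = (5.8903, -3.0619, 3.0359)
after link 5: o_5 = (4.7603, -0.5176, 1.5359)
after link 6: o_6 = (6.1745, 0.8966, 1.5359)

6.174 0.897 1.536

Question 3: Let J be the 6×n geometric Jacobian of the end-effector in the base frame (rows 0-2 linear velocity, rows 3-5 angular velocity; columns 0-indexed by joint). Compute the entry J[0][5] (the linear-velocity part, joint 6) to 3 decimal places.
prismatic axis z_5 = (0.7071,0.7071,0.0000)
J_v[:, 5] = z_5; J_ω[:, 5] = (0,0,0)
entry J[0][5] = 0.7071

0.707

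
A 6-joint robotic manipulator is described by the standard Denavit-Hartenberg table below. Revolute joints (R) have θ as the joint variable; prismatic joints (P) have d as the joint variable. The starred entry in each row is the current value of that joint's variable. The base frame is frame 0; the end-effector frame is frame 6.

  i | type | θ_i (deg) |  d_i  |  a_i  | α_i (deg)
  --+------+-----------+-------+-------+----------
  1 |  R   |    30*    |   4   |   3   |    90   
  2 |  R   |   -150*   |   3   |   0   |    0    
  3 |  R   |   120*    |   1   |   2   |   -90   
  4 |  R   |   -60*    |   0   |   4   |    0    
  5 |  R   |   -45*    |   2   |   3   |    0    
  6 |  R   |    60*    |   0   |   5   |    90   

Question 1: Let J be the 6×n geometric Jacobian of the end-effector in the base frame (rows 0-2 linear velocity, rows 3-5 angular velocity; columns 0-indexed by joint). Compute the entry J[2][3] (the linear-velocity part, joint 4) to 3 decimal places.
-4.949

axis z_3 = (0.4330,0.2500,0.8660); lever o_n−o_3 = (9.3840,-6.0107,-0.6475)
cross product → J_v[:, 3] = (5.0435,8.4072,-4.9487)
J_ω[:, 3] = z_3
entry J[2][3] = -4.9487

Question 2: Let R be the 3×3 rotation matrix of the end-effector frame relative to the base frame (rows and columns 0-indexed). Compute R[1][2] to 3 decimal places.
-0.919

End-effector z-axis (col 2 of R) = (-0.1768,-0.9186,0.3536)
R[1][2] = -0.9186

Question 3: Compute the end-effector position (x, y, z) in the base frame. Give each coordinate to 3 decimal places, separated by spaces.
15.482 -7.109 2.353

after link 1: o_1 = (2.5981, 1.5000, 4.0000)
after link 2: o_2 = (4.0981, -1.0981, 4.0000)
after link 3: o_3 = (6.0981, -1.0981, 3.0000)
after link 4: o_4 = (9.3301, -3.2321, 2.0000)
after link 5: o_5 = (11.0627, -5.5778, 4.1203)
after link 6: o_6 = (15.4821, -7.1087, 2.3525)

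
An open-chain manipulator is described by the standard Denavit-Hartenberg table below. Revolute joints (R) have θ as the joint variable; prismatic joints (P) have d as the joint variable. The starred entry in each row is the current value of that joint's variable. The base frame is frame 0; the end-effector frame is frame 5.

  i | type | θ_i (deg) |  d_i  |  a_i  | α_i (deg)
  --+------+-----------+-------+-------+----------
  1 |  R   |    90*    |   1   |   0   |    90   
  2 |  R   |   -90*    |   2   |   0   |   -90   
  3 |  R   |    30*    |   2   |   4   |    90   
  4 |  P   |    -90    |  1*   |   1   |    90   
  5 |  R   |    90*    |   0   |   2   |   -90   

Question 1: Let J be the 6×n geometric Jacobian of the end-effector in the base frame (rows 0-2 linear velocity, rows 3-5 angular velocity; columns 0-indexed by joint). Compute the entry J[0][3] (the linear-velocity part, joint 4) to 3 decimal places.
prismatic axis z_3 = (0.8660,-0.0000,-0.5000)
J_v[:, 3] = z_3; J_ω[:, 3] = (0,0,0)
entry J[0][3] = 0.8660

0.866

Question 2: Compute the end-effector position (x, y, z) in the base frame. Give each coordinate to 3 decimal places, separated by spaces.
after link 1: o_1 = (0.0000, 0.0000, 1.0000)
after link 2: o_2 = (2.0000, -0.0000, 1.0000)
after link 3: o_3 = (0.0000, 2.0000, -2.4641)
after link 4: o_4 = (0.8660, 1.0000, -2.9641)
after link 5: o_5 = (2.5981, 1.0000, -3.9641)

2.598 1.000 -3.964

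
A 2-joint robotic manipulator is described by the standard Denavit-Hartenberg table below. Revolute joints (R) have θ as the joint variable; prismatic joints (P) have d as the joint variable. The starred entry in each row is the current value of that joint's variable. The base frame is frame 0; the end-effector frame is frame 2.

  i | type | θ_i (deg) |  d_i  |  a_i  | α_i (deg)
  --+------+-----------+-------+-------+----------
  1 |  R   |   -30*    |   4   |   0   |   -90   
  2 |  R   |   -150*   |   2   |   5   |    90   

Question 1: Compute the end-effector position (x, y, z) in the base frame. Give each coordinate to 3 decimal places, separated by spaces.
after link 1: o_1 = (0.0000, 0.0000, 4.0000)
after link 2: o_2 = (-2.7500, 3.8971, 6.5000)

-2.750 3.897 6.500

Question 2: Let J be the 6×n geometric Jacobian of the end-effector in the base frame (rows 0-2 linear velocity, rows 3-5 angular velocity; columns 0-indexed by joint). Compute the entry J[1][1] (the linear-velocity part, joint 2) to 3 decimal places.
axis z_1 = (0.5000,0.8660,0.0000); lever o_n−o_1 = (-2.7500,3.8971,2.5000)
cross product → J_v[:, 1] = (2.1651,-1.2500,4.3301)
J_ω[:, 1] = z_1
entry J[1][1] = -1.2500

-1.250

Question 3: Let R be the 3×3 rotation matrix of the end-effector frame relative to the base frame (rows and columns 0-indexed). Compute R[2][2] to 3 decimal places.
End-effector z-axis (col 2 of R) = (-0.4330,0.2500,-0.8660)
R[2][2] = -0.8660

-0.866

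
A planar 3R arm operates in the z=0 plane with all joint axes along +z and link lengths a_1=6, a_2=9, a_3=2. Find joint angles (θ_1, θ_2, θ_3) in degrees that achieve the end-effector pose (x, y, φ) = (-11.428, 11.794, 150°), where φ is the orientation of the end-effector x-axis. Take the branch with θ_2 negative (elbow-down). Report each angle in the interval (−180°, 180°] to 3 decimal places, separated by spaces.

150.006 -30.009 30.004

wrist centre = target − a_3·(cos φ, sin φ) = (-9.6959, 10.7940)
cos θ_2 = (210.5219−6²−9²)/(2·6·9) = 0.8659; θ_2 = -30.0094° (elbow-down)
β = atan2(10.7940,-9.6959) = 131.9325°; ψ = atan2(-4.5013,13.7935) = -18.0733°
θ_1 = β − ψ = 150.0057°
θ_3 = φ − θ_1 − θ_2 = 30.0037° (wrapped to (-180°,180°])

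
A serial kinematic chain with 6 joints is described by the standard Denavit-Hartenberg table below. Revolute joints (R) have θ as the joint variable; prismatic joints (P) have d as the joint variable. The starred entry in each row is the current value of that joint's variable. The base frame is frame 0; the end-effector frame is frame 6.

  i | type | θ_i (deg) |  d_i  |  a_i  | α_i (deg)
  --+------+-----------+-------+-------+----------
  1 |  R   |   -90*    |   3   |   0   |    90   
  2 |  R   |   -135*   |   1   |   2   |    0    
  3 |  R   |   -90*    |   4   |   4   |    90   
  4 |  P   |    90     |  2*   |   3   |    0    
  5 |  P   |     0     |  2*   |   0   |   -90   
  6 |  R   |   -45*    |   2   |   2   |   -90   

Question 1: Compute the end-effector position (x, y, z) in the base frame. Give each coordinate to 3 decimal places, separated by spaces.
-9.414 -1.000 6.828

after link 1: o_1 = (0.0000, 0.0000, 3.0000)
after link 2: o_2 = (-1.0000, 1.4142, 1.5858)
after link 3: o_3 = (-5.0000, 4.2426, 4.4142)
after link 4: o_4 = (-8.0000, 2.8284, 5.8284)
after link 5: o_5 = (-8.0000, 1.4142, 7.2426)
after link 6: o_6 = (-9.4142, -1.0000, 6.8284)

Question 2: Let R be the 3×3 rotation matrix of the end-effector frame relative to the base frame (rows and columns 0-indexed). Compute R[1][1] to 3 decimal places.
0.707

End-effector y-axis (col 1 of R) = (0.0000,0.7071,0.7071)
R[1][1] = 0.7071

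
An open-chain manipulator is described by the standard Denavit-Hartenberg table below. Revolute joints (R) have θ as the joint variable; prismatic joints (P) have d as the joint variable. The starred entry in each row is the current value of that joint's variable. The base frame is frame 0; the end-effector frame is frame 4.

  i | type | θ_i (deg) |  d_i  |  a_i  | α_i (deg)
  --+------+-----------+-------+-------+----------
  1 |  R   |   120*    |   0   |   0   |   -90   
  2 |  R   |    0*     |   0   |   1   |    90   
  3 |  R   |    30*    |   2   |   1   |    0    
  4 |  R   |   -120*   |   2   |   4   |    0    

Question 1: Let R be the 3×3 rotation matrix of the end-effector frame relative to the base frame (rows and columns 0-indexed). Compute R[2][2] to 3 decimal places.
End-effector z-axis (col 2 of R) = (0.0000,0.0000,1.0000)
R[2][2] = 1.0000

1.000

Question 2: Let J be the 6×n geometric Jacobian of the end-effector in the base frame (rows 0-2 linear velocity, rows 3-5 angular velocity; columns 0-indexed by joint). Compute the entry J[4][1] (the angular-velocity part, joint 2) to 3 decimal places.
-0.500

axis z_1 = (-0.8660,-0.5000,0.0000); lever o_n−o_1 = (2.0981,3.3660,4.0000)
cross product → J_v[:, 1] = (-2.0000,3.4641,-1.8660)
J_ω[:, 1] = z_1
entry J[4][1] = -0.5000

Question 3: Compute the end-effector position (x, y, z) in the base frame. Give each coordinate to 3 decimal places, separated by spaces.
2.098 3.366 4.000

after link 1: o_1 = (0.0000, 0.0000, 0.0000)
after link 2: o_2 = (-0.5000, 0.8660, 0.0000)
after link 3: o_3 = (-1.3660, 1.3660, 2.0000)
after link 4: o_4 = (2.0981, 3.3660, 4.0000)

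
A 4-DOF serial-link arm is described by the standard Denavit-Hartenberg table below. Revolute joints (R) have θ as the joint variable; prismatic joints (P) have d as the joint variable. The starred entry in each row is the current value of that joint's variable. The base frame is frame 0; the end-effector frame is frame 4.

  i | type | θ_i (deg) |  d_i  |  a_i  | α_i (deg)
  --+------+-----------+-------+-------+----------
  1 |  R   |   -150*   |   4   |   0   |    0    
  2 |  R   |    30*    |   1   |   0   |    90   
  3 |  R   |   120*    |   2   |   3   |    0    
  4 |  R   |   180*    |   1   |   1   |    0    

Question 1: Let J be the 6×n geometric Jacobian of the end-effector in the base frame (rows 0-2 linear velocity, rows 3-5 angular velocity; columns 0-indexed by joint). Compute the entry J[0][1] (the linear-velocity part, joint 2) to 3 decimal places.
axis z_1 = (0.0000,0.0000,1.0000); lever o_n−o_1 = (-2.0981,2.3660,2.7321)
cross product → J_v[:, 1] = (-2.3660,-2.0981,0.0000)
J_ω[:, 1] = z_1
entry J[0][1] = -2.3660

-2.366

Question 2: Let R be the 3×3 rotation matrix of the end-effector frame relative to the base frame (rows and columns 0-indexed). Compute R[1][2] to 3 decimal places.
0.500

End-effector z-axis (col 2 of R) = (-0.8660,0.5000,0.0000)
R[1][2] = 0.5000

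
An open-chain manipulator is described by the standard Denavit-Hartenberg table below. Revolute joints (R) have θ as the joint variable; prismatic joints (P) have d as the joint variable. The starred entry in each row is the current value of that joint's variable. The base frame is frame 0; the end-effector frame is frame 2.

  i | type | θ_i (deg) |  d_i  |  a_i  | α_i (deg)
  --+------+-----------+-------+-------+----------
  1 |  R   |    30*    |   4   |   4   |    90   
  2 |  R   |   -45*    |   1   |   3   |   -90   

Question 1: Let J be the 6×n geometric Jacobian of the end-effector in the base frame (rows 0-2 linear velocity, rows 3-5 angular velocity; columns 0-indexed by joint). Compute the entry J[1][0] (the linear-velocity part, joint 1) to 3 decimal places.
5.801

axis z_0 = ẑ; lever o_n−o_0 = (5.8012,2.1946,1.8787)
cross product → J_v[:, 0] = (-2.1946,5.8012,0.0000)
J_ω[:, 0] = z_0
entry J[1][0] = 5.8012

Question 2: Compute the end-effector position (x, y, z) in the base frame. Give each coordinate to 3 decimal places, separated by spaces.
5.801 2.195 1.879

after link 1: o_1 = (3.4641, 2.0000, 4.0000)
after link 2: o_2 = (5.8012, 2.1946, 1.8787)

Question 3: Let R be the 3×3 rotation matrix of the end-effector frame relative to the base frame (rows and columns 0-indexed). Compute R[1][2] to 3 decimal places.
0.354

End-effector z-axis (col 2 of R) = (0.6124,0.3536,0.7071)
R[1][2] = 0.3536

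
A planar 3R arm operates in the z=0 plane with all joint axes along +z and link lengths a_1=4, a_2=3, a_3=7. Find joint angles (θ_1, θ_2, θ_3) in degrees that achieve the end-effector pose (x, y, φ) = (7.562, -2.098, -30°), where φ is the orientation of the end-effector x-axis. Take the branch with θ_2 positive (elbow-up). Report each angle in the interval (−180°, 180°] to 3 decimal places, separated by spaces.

-3.866 150.002 -176.136

wrist centre = target − a_3·(cos φ, sin φ) = (1.4998, 1.4020)
cos θ_2 = (4.2151−4²−3²)/(2·4·3) = -0.8660; θ_2 = 150.0015° (elbow-up)
β = atan2(1.4020,1.4998) = 43.0693°; ψ = atan2(1.4999,1.4019) = 46.9352°
θ_1 = β − ψ = -3.8659°
θ_3 = φ − θ_1 − θ_2 = -176.1356° (wrapped to (-180°,180°])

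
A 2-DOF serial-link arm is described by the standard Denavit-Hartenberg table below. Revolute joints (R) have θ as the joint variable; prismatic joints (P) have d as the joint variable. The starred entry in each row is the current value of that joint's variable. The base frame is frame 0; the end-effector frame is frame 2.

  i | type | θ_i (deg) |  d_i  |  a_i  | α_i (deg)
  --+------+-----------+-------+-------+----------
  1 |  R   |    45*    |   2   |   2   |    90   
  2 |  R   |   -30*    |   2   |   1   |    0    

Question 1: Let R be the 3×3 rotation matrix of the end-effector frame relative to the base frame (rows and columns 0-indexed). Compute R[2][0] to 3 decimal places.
-0.500

End-effector x-axis (col 0 of R) = (0.6124,0.6124,-0.5000)
R[2][0] = -0.5000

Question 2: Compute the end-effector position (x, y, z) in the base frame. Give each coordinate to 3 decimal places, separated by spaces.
3.441 0.612 1.500

after link 1: o_1 = (1.4142, 1.4142, 2.0000)
after link 2: o_2 = (3.4408, 0.6124, 1.5000)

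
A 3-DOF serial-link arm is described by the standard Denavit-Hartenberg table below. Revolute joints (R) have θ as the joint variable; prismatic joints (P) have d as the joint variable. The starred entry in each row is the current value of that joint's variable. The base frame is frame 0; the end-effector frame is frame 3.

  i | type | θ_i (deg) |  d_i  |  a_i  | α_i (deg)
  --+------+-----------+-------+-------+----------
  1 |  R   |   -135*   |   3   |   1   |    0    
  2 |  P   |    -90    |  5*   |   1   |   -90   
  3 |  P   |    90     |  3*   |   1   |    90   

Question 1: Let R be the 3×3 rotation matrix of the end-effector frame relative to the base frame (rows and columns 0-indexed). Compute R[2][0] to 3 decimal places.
End-effector x-axis (col 0 of R) = (-0.0000,-0.0000,-1.0000)
R[2][0] = -1.0000

-1.000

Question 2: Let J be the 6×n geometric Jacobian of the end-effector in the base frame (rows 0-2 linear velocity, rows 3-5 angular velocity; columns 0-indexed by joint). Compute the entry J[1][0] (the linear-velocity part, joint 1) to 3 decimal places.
axis z_0 = ẑ; lever o_n−o_0 = (-3.5355,-2.1213,7.0000)
cross product → J_v[:, 0] = (2.1213,-3.5355,0.0000)
J_ω[:, 0] = z_0
entry J[1][0] = -3.5355

-3.536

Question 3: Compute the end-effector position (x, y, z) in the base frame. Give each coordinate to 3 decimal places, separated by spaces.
-3.536 -2.121 7.000

after link 1: o_1 = (-0.7071, -0.7071, 3.0000)
after link 2: o_2 = (-1.4142, -0.0000, 8.0000)
after link 3: o_3 = (-3.5355, -2.1213, 7.0000)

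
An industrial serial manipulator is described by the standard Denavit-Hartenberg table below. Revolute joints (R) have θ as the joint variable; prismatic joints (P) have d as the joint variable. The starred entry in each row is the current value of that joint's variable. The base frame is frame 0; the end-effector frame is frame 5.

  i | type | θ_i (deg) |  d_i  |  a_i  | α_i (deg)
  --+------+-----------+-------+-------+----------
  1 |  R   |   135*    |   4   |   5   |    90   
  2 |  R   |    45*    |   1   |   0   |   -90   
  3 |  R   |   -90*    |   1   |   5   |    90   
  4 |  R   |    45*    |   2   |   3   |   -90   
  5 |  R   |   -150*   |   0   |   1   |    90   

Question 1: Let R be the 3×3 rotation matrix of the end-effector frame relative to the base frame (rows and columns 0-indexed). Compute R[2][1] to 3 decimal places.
End-effector y-axis (col 1 of R) = (-0.1464,-0.8536,0.5000)
R[2][1] = 0.5000

0.500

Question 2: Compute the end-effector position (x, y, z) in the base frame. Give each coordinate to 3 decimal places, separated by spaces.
4.279 6.341 4.006

after link 1: o_1 = (-3.5355, 3.5355, 4.0000)
after link 2: o_2 = (-2.8284, 4.2426, 4.0000)
after link 3: o_3 = (1.2071, 7.2782, 4.7071)
after link 4: o_4 = (4.7678, 6.7175, 4.7929)
after link 5: o_5 = (4.2786, 6.3407, 4.0063)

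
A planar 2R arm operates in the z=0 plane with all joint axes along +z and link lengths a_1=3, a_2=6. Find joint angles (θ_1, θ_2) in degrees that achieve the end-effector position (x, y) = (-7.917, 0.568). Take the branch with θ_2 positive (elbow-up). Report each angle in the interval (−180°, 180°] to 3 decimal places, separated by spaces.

135.005 59.997

cos θ_2 = (63.0015−3²−6²)/(2·3·6) = 0.5000; θ_2 = 59.9972° (elbow-up)
β = atan2(0.5680,-7.9170) = 175.8964°; ψ = atan2(5.1960,6.0003) = 40.8914°
θ_1 = β − ψ = 135.0050°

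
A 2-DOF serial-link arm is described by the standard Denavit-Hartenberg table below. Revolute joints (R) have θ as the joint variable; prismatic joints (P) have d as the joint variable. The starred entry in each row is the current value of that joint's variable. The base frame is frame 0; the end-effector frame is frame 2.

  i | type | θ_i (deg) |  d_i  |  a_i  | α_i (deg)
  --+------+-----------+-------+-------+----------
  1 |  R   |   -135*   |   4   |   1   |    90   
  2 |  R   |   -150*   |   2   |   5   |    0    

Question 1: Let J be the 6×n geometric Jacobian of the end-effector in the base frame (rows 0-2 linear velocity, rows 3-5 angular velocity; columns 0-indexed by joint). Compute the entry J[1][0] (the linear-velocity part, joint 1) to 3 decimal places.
axis z_0 = ẑ; lever o_n−o_0 = (0.9405,3.7690,1.5000)
cross product → J_v[:, 0] = (-3.7690,0.9405,0.0000)
J_ω[:, 0] = z_0
entry J[1][0] = 0.9405

0.941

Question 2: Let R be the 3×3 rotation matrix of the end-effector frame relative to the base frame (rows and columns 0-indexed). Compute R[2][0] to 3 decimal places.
End-effector x-axis (col 0 of R) = (0.6124,0.6124,-0.5000)
R[2][0] = -0.5000

-0.500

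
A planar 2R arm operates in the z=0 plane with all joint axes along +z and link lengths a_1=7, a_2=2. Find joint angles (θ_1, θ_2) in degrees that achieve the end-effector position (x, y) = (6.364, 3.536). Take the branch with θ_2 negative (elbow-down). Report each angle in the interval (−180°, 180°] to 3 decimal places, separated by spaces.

45.002 -89.992

cos θ_2 = (53.0038−7²−2²)/(2·7·2) = 0.0001; θ_2 = -89.9922° (elbow-down)
β = atan2(3.5360,6.3640) = 29.0577°; ψ = atan2(-2.0000,7.0003) = -15.9448°
θ_1 = β − ψ = 45.0025°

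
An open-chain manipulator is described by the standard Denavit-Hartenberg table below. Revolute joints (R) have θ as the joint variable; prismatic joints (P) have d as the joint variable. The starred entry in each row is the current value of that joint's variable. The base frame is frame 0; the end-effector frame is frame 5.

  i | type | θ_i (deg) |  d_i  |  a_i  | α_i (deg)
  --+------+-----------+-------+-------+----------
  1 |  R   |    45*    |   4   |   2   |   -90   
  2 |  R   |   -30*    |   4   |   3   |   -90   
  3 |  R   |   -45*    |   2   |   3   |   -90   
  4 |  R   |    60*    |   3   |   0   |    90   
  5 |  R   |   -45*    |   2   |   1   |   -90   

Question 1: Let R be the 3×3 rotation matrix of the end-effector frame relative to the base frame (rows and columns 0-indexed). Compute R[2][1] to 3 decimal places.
End-effector y-axis (col 1 of R) = (-0.1188,-0.9848,0.1268)
R[2][1] = 0.1268

0.127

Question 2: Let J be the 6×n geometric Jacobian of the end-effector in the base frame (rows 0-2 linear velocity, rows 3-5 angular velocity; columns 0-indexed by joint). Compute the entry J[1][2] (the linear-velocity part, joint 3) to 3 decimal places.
-2.480

axis z_2 = (0.3536,0.3536,-0.8660); lever o_n−o_2 = (2.6428,5.4355,0.5409)
cross product → J_v[:, 2] = (4.8985,-2.4800,0.9874)
J_ω[:, 2] = z_2
entry J[1][2] = -2.4800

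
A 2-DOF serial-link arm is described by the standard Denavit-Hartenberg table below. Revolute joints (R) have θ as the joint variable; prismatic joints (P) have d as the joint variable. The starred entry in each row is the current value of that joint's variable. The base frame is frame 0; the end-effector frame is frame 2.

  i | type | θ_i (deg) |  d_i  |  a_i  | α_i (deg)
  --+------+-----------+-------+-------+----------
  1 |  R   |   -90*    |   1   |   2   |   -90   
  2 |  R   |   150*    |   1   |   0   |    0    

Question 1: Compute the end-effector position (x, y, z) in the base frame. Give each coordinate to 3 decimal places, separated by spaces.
after link 1: o_1 = (0.0000, -2.0000, 1.0000)
after link 2: o_2 = (1.0000, -2.0000, 1.0000)

1.000 -2.000 1.000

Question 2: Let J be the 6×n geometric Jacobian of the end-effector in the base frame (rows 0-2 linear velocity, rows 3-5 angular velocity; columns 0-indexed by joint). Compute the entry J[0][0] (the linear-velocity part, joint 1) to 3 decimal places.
2.000

axis z_0 = ẑ; lever o_n−o_0 = (1.0000,-2.0000,1.0000)
cross product → J_v[:, 0] = (2.0000,1.0000,-0.0000)
J_ω[:, 0] = z_0
entry J[0][0] = 2.0000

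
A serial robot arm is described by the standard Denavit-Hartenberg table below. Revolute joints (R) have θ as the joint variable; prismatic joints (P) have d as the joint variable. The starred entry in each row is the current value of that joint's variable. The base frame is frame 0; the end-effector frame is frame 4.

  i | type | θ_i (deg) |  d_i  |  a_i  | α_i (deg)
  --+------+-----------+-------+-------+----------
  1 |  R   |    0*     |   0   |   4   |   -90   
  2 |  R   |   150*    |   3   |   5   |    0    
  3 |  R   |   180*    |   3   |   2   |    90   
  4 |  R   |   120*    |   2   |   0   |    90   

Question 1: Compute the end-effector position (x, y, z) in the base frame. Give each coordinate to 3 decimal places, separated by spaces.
0.402 6.000 0.232

after link 1: o_1 = (4.0000, 0.0000, 0.0000)
after link 2: o_2 = (-0.3301, 3.0000, -2.5000)
after link 3: o_3 = (1.4019, 6.0000, -1.5000)
after link 4: o_4 = (0.4019, 6.0000, 0.2321)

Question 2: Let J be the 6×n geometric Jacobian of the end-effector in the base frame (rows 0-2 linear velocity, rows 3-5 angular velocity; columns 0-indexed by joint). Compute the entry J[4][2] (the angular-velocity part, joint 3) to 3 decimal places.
axis z_2 = (0.0000,1.0000,0.0000); lever o_n−o_2 = (0.7321,3.0000,2.7321)
cross product → J_v[:, 2] = (2.7321,0.0000,-0.7321)
J_ω[:, 2] = z_2
entry J[4][2] = 1.0000

1.000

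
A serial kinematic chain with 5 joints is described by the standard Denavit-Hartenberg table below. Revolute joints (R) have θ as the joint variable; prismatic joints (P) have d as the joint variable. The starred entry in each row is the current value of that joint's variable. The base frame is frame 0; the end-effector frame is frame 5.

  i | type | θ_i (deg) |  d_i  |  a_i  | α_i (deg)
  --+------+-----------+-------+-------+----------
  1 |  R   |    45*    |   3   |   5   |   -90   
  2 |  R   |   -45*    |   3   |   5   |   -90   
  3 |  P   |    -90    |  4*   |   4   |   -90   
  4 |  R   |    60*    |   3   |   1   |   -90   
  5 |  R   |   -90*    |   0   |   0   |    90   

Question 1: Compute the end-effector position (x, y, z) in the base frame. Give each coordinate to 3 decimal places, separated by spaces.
after link 1: o_1 = (3.5355, 3.5355, 3.0000)
after link 2: o_2 = (3.9142, 8.1569, 6.5355)
after link 3: o_3 = (3.0858, 12.9853, 3.7071)
after link 4: o_4 = (3.7992, 14.4058, 6.4408)
after link 5: o_5 = (3.7992, 14.4058, 6.4408)

3.799 14.406 6.441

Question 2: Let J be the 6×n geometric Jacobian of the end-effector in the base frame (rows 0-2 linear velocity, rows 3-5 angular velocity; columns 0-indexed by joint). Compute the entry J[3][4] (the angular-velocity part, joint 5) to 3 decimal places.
0.362

axis z_4 = (0.3624,-0.8624,0.3536); lever o_n−o_4 = (0.0000,0.0000,0.0000)
cross product → J_v[:, 4] = (-0.0000,0.0000,0.0000)
J_ω[:, 4] = z_4
entry J[3][4] = 0.3624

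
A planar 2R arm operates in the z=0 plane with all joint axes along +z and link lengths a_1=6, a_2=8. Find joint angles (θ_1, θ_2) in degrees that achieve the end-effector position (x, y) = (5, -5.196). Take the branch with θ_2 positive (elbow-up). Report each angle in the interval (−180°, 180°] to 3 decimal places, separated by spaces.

cos θ_2 = (51.9984−6²−8²)/(2·6·8) = -0.5000; θ_2 = 120.0011° (elbow-up)
β = atan2(-5.1960,5.0000) = -46.1013°; ψ = atan2(6.9281,1.9999) = 73.8987°
θ_1 = β − ψ = -120.0000°

-120.000 120.001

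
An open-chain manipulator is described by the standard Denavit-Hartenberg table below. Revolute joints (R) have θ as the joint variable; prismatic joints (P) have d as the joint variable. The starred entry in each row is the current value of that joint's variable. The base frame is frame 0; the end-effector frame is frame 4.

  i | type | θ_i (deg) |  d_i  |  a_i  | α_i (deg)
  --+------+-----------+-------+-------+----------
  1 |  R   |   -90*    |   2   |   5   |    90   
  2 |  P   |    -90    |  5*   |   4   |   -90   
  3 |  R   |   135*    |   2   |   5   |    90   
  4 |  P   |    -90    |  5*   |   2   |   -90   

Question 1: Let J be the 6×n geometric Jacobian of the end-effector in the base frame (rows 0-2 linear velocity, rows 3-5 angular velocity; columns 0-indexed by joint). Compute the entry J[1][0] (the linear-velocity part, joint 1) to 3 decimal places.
2.071

axis z_0 = ẑ; lever o_n−o_0 = (2.0711,-5.0000,-2.0000)
cross product → J_v[:, 0] = (5.0000,2.0711,-0.0000)
J_ω[:, 0] = z_0
entry J[1][0] = 2.0711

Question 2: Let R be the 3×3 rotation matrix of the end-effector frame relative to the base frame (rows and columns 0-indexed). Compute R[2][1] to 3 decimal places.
0.707

End-effector y-axis (col 1 of R) = (-0.7071,0.0000,0.7071)
R[2][1] = 0.7071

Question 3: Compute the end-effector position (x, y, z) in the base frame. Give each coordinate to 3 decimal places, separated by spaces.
after link 1: o_1 = (0.0000, -5.0000, 2.0000)
after link 2: o_2 = (-5.0000, -5.0000, -2.0000)
after link 3: o_3 = (-1.4645, -7.0000, 1.5355)
after link 4: o_4 = (2.0711, -5.0000, -2.0000)

2.071 -5.000 -2.000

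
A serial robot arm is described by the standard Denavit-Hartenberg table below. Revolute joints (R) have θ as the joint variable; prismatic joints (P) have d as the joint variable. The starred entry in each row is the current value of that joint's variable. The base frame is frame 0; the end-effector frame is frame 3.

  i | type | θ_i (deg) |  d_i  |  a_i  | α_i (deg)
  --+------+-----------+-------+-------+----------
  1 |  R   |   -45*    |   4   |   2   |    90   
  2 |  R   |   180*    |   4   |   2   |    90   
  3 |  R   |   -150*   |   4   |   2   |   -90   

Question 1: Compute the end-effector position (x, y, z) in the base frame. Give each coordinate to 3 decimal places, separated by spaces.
after link 1: o_1 = (1.4142, -1.4142, 4.0000)
after link 2: o_2 = (-2.8284, -2.8284, 4.0000)
after link 3: o_3 = (-0.8966, -3.3461, 8.0000)

-0.897 -3.346 8.000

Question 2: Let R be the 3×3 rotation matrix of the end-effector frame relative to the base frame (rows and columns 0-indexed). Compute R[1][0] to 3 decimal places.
-0.259

End-effector x-axis (col 0 of R) = (0.9659,-0.2588,-0.0000)
R[1][0] = -0.2588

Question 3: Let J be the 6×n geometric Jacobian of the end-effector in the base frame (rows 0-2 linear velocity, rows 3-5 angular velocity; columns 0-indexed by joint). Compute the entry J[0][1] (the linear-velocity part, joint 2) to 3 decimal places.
-2.828

axis z_1 = (-0.7071,-0.7071,0.0000); lever o_n−o_1 = (-2.3108,-1.9319,4.0000)
cross product → J_v[:, 1] = (-2.8284,2.8284,-0.2679)
J_ω[:, 1] = z_1
entry J[0][1] = -2.8284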